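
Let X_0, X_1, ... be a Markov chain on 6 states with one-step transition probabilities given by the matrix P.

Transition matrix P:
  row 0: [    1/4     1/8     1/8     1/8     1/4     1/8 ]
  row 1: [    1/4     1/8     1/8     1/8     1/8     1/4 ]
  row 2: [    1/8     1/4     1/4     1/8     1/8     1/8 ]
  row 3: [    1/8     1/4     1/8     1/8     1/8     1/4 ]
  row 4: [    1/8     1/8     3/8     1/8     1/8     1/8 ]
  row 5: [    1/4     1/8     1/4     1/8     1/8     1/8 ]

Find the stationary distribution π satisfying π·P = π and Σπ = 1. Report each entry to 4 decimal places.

π = [0.1897, 0.1667, 0.2084, 0.1250, 0.1487, 0.1615]

Balance equations π_j = Σ_i π_i·P[i][j]:
  π_0 = 1/4·π_0 + 1/4·π_1 + 1/8·π_2 + 1/8·π_3 + 1/8·π_4 + 1/4·π_5
  π_1 = 1/8·π_0 + 1/8·π_1 + 1/4·π_2 + 1/4·π_3 + 1/8·π_4 + 1/8·π_5
  π_2 = 1/8·π_0 + 1/8·π_1 + 1/4·π_2 + 1/8·π_3 + 3/8·π_4 + 1/4·π_5
  π_3 = 1/8·π_0 + 1/8·π_1 + 1/8·π_2 + 1/8·π_3 + 1/8·π_4 + 1/8·π_5
  π_4 = 1/4·π_0 + 1/8·π_1 + 1/8·π_2 + 1/8·π_3 + 1/8·π_4 + 1/8·π_5
  normalize: π_0 + π_1 + π_2 + π_3 + π_4 + π_5 = 1
Solving the linear system gives exactly π = [791/4169, 5559/33352, 6951/33352, 1/8, 620/4169, 5385/33352].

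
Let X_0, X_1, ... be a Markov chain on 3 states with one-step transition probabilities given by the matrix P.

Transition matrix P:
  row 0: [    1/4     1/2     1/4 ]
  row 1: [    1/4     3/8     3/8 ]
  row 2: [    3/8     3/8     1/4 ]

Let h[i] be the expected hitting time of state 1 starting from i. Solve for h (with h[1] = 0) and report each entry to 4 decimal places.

First-step conditioning: h[1] = 0; for i ≠ 1, h[i] = 1 + Σ_k P[i][k]·h[k].
  h[0] = 1 + 1/4·h[0] + 1/4·h[2]
  h[2] = 1 + 3/8·h[0] + 1/4·h[2]
Solving the 2×2 linear system over states ≠ 1 gives exactly h = [32/15, 0, 12/5] (h[1] = 0 is the target).

h = [2.1333, 0.0000, 2.4000]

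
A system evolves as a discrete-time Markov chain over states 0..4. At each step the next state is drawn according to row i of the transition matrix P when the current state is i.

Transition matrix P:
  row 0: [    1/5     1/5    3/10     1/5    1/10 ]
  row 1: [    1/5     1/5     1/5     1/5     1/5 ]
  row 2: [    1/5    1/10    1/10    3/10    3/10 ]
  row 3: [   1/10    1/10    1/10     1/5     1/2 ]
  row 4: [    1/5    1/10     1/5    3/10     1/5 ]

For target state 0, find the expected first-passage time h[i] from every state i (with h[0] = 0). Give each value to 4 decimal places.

h = [0.0000, 5.6977, 5.7558, 6.2791, 5.7558]

First-step conditioning: h[0] = 0; for i ≠ 0, h[i] = 1 + Σ_k P[i][k]·h[k].
  h[1] = 1 + 1/5·h[1] + 1/5·h[2] + 1/5·h[3] + 1/5·h[4]
  h[2] = 1 + 1/10·h[1] + 1/10·h[2] + 3/10·h[3] + 3/10·h[4]
  h[3] = 1 + 1/10·h[1] + 1/10·h[2] + 1/5·h[3] + 1/2·h[4]
  h[4] = 1 + 1/10·h[1] + 1/5·h[2] + 3/10·h[3] + 1/5·h[4]
Solving the 4×4 linear system over states ≠ 0 gives exactly h = [0, 245/43, 495/86, 270/43, 495/86] (h[0] = 0 is the target).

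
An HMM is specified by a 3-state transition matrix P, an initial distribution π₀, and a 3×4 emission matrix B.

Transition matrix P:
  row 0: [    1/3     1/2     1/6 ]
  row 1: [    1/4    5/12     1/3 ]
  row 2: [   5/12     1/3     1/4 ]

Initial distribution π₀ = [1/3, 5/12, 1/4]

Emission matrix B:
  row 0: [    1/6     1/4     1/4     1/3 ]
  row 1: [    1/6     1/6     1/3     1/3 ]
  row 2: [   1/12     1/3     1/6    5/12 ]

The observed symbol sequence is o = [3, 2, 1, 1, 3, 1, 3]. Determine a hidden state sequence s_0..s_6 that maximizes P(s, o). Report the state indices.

t=0: δ = [1.111e-01, 1.389e-01, 1.042e-01]  (obs o_0=3)
t=1: δ = [1.085e-02, 1.929e-02, 7.716e-03]  ψ = [2, 1, 1]  (obs o_1=2)
t=2: δ = [1.206e-03, 1.340e-03, 2.143e-03]  ψ = [1, 1, 1]  (obs o_2=1)
t=3: δ = [2.233e-04, 1.191e-04, 1.786e-04]  ψ = [2, 2, 2]  (obs o_3=1)
t=4: δ = [2.481e-05, 3.721e-05, 1.861e-05]  ψ = [0, 0, 2]  (obs o_4=3)
t=5: δ = [2.326e-06, 2.584e-06, 4.135e-06]  ψ = [1, 1, 1]  (obs o_5=1)
t=6: δ = [5.742e-07, 4.594e-07, 4.307e-07]  ψ = [2, 2, 2]  (obs o_6=3)
backtrack: best end state = 0; path = [1, 1, 2, 0, 1, 2, 0]

path = [1, 1, 2, 0, 1, 2, 0]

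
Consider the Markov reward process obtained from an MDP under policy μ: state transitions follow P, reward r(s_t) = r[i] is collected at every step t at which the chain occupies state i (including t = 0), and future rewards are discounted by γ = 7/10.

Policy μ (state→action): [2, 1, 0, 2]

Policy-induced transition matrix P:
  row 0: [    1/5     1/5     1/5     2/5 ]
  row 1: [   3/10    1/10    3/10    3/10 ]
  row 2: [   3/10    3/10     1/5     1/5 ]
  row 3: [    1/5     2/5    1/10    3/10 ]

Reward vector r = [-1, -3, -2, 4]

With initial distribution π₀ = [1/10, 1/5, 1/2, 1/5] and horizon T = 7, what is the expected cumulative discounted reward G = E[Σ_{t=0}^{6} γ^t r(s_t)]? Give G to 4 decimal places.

t=0: π = [0.1000, 0.2000, 0.5000, 0.2000], E[r] = -0.9000, γ^t·E[r] = -0.900000, running G = -0.900000
t=1: π = [0.2700, 0.2700, 0.2000, 0.2600], E[r] = -0.4400, γ^t·E[r] = -0.308000, running G = -1.208000
t=2: π = [0.2470, 0.2450, 0.2010, 0.3070], E[r] = -0.1560, γ^t·E[r] = -0.076440, running G = -1.284440
t=3: π = [0.2446, 0.2570, 0.1938, 0.3046], E[r] = -0.1848, γ^t·E[r] = -0.063386, running G = -1.347826
t=4: π = [0.2451, 0.2546, 0.1952, 0.3051], E[r] = -0.1790, γ^t·E[r] = -0.042988, running G = -1.390814
t=5: π = [0.2450, 0.2551, 0.1950, 0.3050], E[r] = -0.1802, γ^t·E[r] = -0.030285, running G = -1.421099
t=6: π = [0.2450, 0.2550, 0.1950, 0.3050], E[r] = -0.1800, γ^t·E[r] = -0.021172, running G = -1.442271

G = -1.4423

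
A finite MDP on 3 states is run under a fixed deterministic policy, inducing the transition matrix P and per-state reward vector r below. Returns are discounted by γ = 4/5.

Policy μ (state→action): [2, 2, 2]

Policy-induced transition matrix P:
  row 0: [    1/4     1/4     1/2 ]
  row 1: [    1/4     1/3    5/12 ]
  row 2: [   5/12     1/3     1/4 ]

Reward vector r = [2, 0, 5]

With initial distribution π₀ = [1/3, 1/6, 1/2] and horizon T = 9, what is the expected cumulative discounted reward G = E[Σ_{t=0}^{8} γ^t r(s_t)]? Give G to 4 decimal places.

G = 11.5373

t=0: π = [0.3333, 0.1667, 0.5000], E[r] = 3.1667, γ^t·E[r] = 3.166667, running G = 3.166667
t=1: π = [0.3333, 0.3056, 0.3611], E[r] = 2.4722, γ^t·E[r] = 1.977778, running G = 5.144444
t=2: π = [0.3102, 0.3056, 0.3843], E[r] = 2.5417, γ^t·E[r] = 1.626667, running G = 6.771111
t=3: π = [0.3140, 0.3075, 0.3785], E[r] = 2.5204, γ^t·E[r] = 1.290469, running G = 8.061580
t=4: π = [0.3131, 0.3072, 0.3798], E[r] = 2.5249, γ^t·E[r] = 1.034219, running G = 9.095799
t=5: π = [0.3133, 0.3072, 0.3795], E[r] = 2.5239, γ^t·E[r] = 0.827033, running G = 9.922832
t=6: π = [0.3132, 0.3072, 0.3795], E[r] = 2.5241, γ^t·E[r] = 0.661688, running G = 10.584520
t=7: π = [0.3133, 0.3072, 0.3795], E[r] = 2.5241, γ^t·E[r] = 0.529339, running G = 11.113859
t=8: π = [0.3133, 0.3072, 0.3795], E[r] = 2.5241, γ^t·E[r] = 0.423473, running G = 11.537333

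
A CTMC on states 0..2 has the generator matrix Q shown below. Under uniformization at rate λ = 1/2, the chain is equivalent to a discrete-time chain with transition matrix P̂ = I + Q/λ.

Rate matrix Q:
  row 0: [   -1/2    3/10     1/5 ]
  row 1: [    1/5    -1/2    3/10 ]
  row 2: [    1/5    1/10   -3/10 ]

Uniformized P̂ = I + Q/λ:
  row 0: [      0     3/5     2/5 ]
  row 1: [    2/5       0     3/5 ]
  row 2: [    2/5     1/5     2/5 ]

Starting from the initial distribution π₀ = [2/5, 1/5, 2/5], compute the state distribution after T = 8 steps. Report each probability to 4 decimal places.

π = [0.2858, 0.2618, 0.4525]

t=0: π = [0.4000, 0.2000, 0.4000]
t=1: π = [0.2400, 0.3200, 0.4400]
t=2: π = [0.3040, 0.2320, 0.4640]
t=3: π = [0.2784, 0.2752, 0.4464]
t=4: π = [0.2886, 0.2563, 0.4550]
t=5: π = [0.2845, 0.2642, 0.4513]
t=6: π = [0.2862, 0.2610, 0.4528]
t=7: π = [0.2855, 0.2623, 0.4522]
t=8: π = [0.2858, 0.2618, 0.4525]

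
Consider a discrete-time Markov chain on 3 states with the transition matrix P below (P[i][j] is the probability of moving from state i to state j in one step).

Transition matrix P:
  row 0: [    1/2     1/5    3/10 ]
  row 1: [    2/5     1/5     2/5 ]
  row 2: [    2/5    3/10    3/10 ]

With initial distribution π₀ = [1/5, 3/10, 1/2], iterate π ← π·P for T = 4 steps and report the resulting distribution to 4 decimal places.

t=0: π = [0.2000, 0.3000, 0.5000]
t=1: π = [0.4200, 0.2500, 0.3300]
t=2: π = [0.4420, 0.2330, 0.3250]
t=3: π = [0.4442, 0.2325, 0.3233]
t=4: π = [0.4444, 0.2323, 0.3233]

π = [0.4444, 0.2323, 0.3233]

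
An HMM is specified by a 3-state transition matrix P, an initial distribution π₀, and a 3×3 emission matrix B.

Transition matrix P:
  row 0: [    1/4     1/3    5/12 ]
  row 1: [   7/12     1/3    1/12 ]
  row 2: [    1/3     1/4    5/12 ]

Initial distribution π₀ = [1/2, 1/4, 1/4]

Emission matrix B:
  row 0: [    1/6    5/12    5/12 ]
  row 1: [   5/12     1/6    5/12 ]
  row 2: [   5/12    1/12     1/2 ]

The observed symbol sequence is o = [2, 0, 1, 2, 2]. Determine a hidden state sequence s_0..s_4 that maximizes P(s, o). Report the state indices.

t=0: δ = [2.083e-01, 1.042e-01, 1.250e-01]  (obs o_0=2)
t=1: δ = [1.013e-02, 2.894e-02, 3.617e-02]  ψ = [1, 0, 0]  (obs o_1=0)
t=2: δ = [7.033e-03, 1.608e-03, 1.256e-03]  ψ = [1, 1, 2]  (obs o_2=1)
t=3: δ = [7.326e-04, 9.768e-04, 1.465e-03]  ψ = [0, 0, 0]  (obs o_3=2)
t=4: δ = [2.374e-04, 1.526e-04, 3.052e-04]  ψ = [1, 2, 2]  (obs o_4=2)
backtrack: best end state = 2; path = [0, 1, 0, 2, 2]

path = [0, 1, 0, 2, 2]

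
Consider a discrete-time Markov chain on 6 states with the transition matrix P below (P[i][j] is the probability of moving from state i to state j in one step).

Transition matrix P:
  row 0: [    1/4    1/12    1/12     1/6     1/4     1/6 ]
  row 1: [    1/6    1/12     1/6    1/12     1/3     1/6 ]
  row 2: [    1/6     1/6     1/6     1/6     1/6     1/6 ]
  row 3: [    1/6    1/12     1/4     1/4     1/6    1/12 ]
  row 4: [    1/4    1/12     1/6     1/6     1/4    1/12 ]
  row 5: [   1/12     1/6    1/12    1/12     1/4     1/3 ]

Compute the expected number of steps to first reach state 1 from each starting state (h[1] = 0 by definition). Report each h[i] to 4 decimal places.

h = [9.2127, 0.0000, 8.3746, 9.1429, 9.2190, 8.2984]

First-step conditioning: h[1] = 0; for i ≠ 1, h[i] = 1 + Σ_k P[i][k]·h[k].
  h[0] = 1 + 1/4·h[0] + 1/12·h[2] + 1/6·h[3] + 1/4·h[4] + 1/6·h[5]
  h[2] = 1 + 1/6·h[0] + 1/6·h[2] + 1/6·h[3] + 1/6·h[4] + 1/6·h[5]
  h[3] = 1 + 1/6·h[0] + 1/4·h[2] + 1/4·h[3] + 1/6·h[4] + 1/12·h[5]
  h[4] = 1 + 1/4·h[0] + 1/6·h[2] + 1/6·h[3] + 1/4·h[4] + 1/12·h[5]
  h[5] = 1 + 1/12·h[0] + 1/12·h[2] + 1/12·h[3] + 1/4·h[4] + 1/3·h[5]
Solving the 5×5 linear system over states ≠ 1 gives exactly h = [2902/315, 0, 2638/315, 64/7, 968/105, 2614/315] (h[1] = 0 is the target).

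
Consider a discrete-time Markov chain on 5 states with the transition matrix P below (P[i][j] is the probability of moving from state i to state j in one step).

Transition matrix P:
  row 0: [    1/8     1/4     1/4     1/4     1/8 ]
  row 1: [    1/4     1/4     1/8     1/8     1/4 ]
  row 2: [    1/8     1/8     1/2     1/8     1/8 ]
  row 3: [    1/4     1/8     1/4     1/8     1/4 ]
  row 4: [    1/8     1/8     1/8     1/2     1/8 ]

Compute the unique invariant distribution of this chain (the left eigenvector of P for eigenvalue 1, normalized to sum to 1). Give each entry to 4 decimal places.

Balance equations π_j = Σ_i π_i·P[i][j]:
  π_0 = 1/8·π_0 + 1/4·π_1 + 1/8·π_2 + 1/4·π_3 + 1/8·π_4
  π_1 = 1/4·π_0 + 1/4·π_1 + 1/8·π_2 + 1/8·π_3 + 1/8·π_4
  π_2 = 1/4·π_0 + 1/8·π_1 + 1/2·π_2 + 1/4·π_3 + 1/8·π_4
  π_3 = 1/4·π_0 + 1/8·π_1 + 1/8·π_2 + 1/8·π_3 + 1/2·π_4
  normalize: π_0 + π_1 + π_2 + π_3 + π_4 = 1
Solving the linear system gives exactly π = [71/412, 69/412, 57/206, 87/412, 71/412].

π = [0.1723, 0.1675, 0.2767, 0.2112, 0.1723]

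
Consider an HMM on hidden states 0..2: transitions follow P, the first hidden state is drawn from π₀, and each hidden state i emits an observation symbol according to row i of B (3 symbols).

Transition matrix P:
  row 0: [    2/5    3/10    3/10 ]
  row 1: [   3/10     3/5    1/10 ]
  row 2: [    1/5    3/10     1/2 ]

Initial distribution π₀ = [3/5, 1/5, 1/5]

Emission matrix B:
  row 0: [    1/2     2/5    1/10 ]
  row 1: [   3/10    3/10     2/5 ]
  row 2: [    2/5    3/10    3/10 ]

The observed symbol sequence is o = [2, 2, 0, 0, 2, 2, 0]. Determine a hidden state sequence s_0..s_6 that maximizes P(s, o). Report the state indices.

path = [1, 1, 1, 1, 1, 1, 1]

t=0: δ = [6.000e-02, 8.000e-02, 6.000e-02]  (obs o_0=2)
t=1: δ = [2.400e-03, 1.920e-02, 9.000e-03]  ψ = [0, 1, 2]  (obs o_1=2)
t=2: δ = [2.880e-03, 3.456e-03, 1.800e-03]  ψ = [1, 1, 2]  (obs o_2=0)
t=3: δ = [5.760e-04, 6.221e-04, 3.600e-04]  ψ = [0, 1, 2]  (obs o_3=0)
t=4: δ = [2.304e-05, 1.493e-04, 5.400e-05]  ψ = [0, 1, 2]  (obs o_4=2)
t=5: δ = [4.479e-06, 3.583e-05, 8.100e-06]  ψ = [1, 1, 2]  (obs o_5=2)
t=6: δ = [5.375e-06, 6.450e-06, 1.620e-06]  ψ = [1, 1, 2]  (obs o_6=0)
backtrack: best end state = 1; path = [1, 1, 1, 1, 1, 1, 1]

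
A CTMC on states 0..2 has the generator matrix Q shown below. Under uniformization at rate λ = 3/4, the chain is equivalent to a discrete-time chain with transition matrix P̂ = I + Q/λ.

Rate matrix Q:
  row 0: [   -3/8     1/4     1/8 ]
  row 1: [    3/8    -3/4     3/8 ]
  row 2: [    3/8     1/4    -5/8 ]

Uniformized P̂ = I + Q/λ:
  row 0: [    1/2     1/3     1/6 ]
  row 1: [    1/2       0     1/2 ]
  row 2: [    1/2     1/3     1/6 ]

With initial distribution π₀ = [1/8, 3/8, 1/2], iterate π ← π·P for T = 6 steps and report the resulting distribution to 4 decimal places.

π = [0.5000, 0.2502, 0.2498]

t=0: π = [0.1250, 0.3750, 0.5000]
t=1: π = [0.5000, 0.2083, 0.2917]
t=2: π = [0.5000, 0.2639, 0.2361]
t=3: π = [0.5000, 0.2454, 0.2546]
t=4: π = [0.5000, 0.2515, 0.2485]
t=5: π = [0.5000, 0.2495, 0.2505]
t=6: π = [0.5000, 0.2502, 0.2498]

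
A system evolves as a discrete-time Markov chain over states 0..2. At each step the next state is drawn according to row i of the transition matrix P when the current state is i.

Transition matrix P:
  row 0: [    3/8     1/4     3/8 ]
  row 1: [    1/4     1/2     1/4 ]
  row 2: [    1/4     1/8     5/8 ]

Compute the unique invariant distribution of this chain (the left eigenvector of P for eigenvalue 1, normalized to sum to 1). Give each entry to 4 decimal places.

π = [0.2857, 0.2571, 0.4571]

Balance equations π_j = Σ_i π_i·P[i][j]:
  π_0 = 3/8·π_0 + 1/4·π_1 + 1/4·π_2
  π_1 = 1/4·π_0 + 1/2·π_1 + 1/8·π_2
  normalize: π_0 + π_1 + π_2 = 1
Solving the linear system gives exactly π = [2/7, 9/35, 16/35].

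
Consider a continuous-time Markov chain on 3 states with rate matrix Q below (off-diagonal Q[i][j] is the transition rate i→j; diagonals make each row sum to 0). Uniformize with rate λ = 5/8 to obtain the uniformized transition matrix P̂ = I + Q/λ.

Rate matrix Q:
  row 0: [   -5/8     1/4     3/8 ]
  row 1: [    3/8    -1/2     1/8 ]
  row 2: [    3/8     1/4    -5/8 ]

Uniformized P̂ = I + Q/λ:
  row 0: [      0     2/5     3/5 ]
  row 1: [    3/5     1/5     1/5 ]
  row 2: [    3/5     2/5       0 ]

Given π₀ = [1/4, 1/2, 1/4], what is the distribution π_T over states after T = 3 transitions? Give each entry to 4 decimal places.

t=0: π = [0.2500, 0.5000, 0.2500]
t=1: π = [0.4500, 0.3000, 0.2500]
t=2: π = [0.3300, 0.3400, 0.3300]
t=3: π = [0.4020, 0.3320, 0.2660]

π = [0.4020, 0.3320, 0.2660]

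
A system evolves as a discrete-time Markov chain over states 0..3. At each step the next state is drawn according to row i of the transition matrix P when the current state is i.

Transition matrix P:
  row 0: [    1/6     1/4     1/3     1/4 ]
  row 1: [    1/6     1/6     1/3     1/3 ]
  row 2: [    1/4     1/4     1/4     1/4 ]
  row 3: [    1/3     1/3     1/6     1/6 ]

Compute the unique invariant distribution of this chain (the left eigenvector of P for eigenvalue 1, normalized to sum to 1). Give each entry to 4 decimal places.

Balance equations π_j = Σ_i π_i·P[i][j]:
  π_0 = 1/6·π_0 + 1/6·π_1 + 1/4·π_2 + 1/3·π_3
  π_1 = 1/4·π_0 + 1/6·π_1 + 1/4·π_2 + 1/3·π_3
  π_2 = 1/3·π_0 + 1/3·π_1 + 1/4·π_2 + 1/6·π_3
  normalize: π_0 + π_1 + π_2 + π_3 = 1
Solving the linear system gives exactly π = [3/13, 1/4, 7/26, 1/4].

π = [0.2308, 0.2500, 0.2692, 0.2500]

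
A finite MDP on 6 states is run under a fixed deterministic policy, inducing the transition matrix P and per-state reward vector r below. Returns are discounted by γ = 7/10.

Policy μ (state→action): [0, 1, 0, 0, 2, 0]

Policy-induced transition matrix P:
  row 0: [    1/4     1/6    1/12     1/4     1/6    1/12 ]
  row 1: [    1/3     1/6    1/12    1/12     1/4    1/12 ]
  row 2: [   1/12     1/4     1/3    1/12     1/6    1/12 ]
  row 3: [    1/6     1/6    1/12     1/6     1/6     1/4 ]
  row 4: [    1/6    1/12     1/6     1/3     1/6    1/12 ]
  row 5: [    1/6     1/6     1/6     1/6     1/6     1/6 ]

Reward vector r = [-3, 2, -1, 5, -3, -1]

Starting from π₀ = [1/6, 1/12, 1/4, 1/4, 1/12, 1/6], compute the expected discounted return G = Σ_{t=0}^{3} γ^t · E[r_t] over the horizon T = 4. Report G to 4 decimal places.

t=0: π = [0.1667, 0.0833, 0.2500, 0.2500, 0.0833, 0.1667], E[r] = 0.2500, γ^t·E[r] = 0.250000, running G = 0.250000
t=1: π = [0.1736, 0.1806, 0.1667, 0.1667, 0.1736, 0.1389], E[r] = -0.1528, γ^t·E[r] = -0.106944, running G = 0.143056
t=2: π = [0.1973, 0.1661, 0.1510, 0.1811, 0.1817, 0.1227], E[r] = -0.1730, γ^t·E[r] = -0.084786, running G = 0.058270
t=3: π = [0.1982, 0.1641, 0.1465, 0.1870, 0.1805, 0.1237], E[r] = -0.1433, γ^t·E[r] = -0.049144, running G = 0.009126

G = 0.0091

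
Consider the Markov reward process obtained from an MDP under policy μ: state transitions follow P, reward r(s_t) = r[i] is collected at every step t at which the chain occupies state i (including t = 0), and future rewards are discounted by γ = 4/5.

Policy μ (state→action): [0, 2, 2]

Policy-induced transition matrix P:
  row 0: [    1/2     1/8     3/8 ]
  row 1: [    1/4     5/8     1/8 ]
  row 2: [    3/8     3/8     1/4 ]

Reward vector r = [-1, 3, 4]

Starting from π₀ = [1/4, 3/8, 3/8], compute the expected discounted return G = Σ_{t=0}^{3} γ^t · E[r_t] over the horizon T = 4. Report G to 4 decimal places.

G = 5.8431

t=0: π = [0.2500, 0.3750, 0.3750], E[r] = 2.3750, γ^t·E[r] = 2.375000, running G = 2.375000
t=1: π = [0.3594, 0.4063, 0.2344], E[r] = 1.7969, γ^t·E[r] = 1.437500, running G = 3.812500
t=2: π = [0.3691, 0.3867, 0.2441], E[r] = 1.7676, γ^t·E[r] = 1.131250, running G = 4.943750
t=3: π = [0.3728, 0.3794, 0.2478], E[r] = 1.7566, γ^t·E[r] = 0.899375, running G = 5.843125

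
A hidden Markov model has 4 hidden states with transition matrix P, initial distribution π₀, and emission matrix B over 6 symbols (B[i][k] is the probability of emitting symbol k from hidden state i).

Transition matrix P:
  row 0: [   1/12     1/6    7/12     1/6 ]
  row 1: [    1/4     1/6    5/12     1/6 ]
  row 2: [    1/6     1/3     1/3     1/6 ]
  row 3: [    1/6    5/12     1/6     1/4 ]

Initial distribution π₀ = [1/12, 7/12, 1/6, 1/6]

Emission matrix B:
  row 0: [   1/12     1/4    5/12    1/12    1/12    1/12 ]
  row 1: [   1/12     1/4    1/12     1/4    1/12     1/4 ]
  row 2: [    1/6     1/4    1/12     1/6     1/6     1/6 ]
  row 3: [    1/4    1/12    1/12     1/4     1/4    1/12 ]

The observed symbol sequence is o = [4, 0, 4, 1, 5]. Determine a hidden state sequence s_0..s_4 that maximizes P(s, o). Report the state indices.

path = [1, 2, 2, 2, 1]

t=0: δ = [6.944e-03, 4.861e-02, 2.778e-02, 4.167e-02]  (obs o_0=4)
t=1: δ = [1.013e-03, 1.447e-03, 3.376e-03, 2.604e-03]  ψ = [1, 3, 1, 3]  (obs o_1=0)
t=2: δ = [4.689e-05, 9.377e-05, 1.875e-04, 1.628e-04]  ψ = [2, 2, 2, 3]  (obs o_2=4)
t=3: δ = [7.814e-06, 1.695e-05, 1.563e-05, 3.391e-06]  ψ = [2, 3, 2, 3]  (obs o_3=1)
t=4: δ = [3.532e-07, 1.302e-06, 1.177e-06, 2.355e-07]  ψ = [1, 2, 1, 1]  (obs o_4=5)
backtrack: best end state = 1; path = [1, 2, 2, 2, 1]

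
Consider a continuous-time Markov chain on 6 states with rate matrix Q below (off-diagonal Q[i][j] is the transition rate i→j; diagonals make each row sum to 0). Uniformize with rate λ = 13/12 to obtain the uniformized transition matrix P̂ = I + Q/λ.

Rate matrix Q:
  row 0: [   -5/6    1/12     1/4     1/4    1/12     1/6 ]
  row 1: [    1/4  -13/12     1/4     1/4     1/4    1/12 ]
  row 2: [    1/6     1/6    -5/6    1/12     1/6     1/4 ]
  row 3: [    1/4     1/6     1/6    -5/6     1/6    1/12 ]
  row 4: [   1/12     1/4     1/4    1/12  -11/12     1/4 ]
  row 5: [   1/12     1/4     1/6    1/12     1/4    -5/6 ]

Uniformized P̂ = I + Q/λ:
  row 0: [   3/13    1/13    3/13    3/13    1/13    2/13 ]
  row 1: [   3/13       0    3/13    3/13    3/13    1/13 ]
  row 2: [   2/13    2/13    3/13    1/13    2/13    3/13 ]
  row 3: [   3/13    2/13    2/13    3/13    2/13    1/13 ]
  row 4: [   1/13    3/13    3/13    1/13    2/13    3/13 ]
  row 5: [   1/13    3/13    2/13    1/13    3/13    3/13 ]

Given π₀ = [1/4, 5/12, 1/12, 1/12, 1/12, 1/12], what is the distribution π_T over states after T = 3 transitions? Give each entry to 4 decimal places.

π = [0.1644, 0.1433, 0.2059, 0.1486, 0.1658, 0.1719]

t=0: π = [0.2500, 0.4167, 0.0833, 0.0833, 0.0833, 0.0833]
t=1: π = [0.1987, 0.0833, 0.2179, 0.1923, 0.1731, 0.1346]
t=2: π = [0.1667, 0.1494, 0.2056, 0.1499, 0.1553, 0.1731]
t=3: π = [0.1644, 0.1433, 0.2059, 0.1486, 0.1658, 0.1719]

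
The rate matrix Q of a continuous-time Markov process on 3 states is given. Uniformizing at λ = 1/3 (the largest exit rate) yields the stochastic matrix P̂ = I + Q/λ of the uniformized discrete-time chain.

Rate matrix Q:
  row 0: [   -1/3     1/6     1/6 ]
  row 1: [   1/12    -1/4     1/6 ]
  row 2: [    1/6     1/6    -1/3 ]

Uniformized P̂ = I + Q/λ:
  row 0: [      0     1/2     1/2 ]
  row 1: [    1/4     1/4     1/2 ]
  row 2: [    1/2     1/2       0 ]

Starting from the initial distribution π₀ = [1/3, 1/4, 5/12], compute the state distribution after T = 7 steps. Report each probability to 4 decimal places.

t=0: π = [0.3333, 0.2500, 0.4167]
t=1: π = [0.2708, 0.4375, 0.2917]
t=2: π = [0.2552, 0.3906, 0.3542]
t=3: π = [0.2747, 0.4023, 0.3229]
t=4: π = [0.2620, 0.3994, 0.3385]
t=5: π = [0.2691, 0.4001, 0.3307]
t=6: π = [0.2654, 0.4000, 0.3346]
t=7: π = [0.2673, 0.4000, 0.3327]

π = [0.2673, 0.4000, 0.3327]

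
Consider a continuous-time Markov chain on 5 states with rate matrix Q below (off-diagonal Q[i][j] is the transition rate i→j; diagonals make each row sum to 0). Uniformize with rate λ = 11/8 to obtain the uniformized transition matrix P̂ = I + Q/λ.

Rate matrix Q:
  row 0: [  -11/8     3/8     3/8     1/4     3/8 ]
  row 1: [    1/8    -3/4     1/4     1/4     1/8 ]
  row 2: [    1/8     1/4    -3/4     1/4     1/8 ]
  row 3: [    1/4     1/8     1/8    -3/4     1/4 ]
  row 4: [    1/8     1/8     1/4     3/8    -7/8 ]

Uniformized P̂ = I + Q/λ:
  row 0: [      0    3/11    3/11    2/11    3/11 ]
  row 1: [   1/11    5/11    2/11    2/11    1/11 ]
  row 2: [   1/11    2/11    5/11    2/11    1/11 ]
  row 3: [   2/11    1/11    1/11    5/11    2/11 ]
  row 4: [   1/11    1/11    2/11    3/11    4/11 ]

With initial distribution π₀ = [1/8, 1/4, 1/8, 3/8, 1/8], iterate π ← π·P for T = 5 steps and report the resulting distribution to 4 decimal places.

π = [0.1061, 0.2057, 0.2288, 0.2734, 0.1859]

t=0: π = [0.1250, 0.2500, 0.1250, 0.3750, 0.1250]
t=1: π = [0.1136, 0.2159, 0.1932, 0.2955, 0.1818]
t=2: π = [0.1074, 0.2076, 0.2180, 0.2789, 0.1880]
t=3: π = [0.1065, 0.2058, 0.2257, 0.2750, 0.1871]
t=4: π = [0.1062, 0.2056, 0.2280, 0.2738, 0.1863]
t=5: π = [0.1061, 0.2057, 0.2288, 0.2734, 0.1859]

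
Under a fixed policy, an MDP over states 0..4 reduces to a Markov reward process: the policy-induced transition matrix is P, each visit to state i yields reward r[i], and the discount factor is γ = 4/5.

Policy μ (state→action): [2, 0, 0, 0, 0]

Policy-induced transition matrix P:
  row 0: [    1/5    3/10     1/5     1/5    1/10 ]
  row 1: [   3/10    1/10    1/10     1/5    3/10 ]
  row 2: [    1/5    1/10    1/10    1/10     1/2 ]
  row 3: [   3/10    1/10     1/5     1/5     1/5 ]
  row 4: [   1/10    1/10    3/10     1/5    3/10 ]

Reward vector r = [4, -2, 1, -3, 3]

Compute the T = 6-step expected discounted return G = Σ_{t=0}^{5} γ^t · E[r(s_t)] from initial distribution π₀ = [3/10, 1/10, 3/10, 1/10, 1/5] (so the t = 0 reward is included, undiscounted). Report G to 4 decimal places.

G = 4.3543

t=0: π = [0.3000, 0.1000, 0.3000, 0.1000, 0.2000], E[r] = 1.6000, γ^t·E[r] = 1.600000, running G = 1.600000
t=1: π = [0.2000, 0.1600, 0.1800, 0.1700, 0.2900], E[r] = 1.0200, γ^t·E[r] = 0.816000, running G = 2.416000
t=2: π = [0.2040, 0.1400, 0.1950, 0.1820, 0.2790], E[r] = 1.0220, γ^t·E[r] = 0.654080, running G = 3.070080
t=3: π = [0.2043, 0.1408, 0.1944, 0.1805, 0.2800], E[r] = 1.0285, γ^t·E[r] = 0.526592, running G = 3.596672
t=4: π = [0.2041, 0.1409, 0.1945, 0.1806, 0.2800], E[r] = 1.0275, γ^t·E[r] = 0.420868, running G = 4.017540
t=5: π = [0.2041, 0.1408, 0.1945, 0.1806, 0.2800], E[r] = 1.0278, γ^t·E[r] = 0.336782, running G = 4.354322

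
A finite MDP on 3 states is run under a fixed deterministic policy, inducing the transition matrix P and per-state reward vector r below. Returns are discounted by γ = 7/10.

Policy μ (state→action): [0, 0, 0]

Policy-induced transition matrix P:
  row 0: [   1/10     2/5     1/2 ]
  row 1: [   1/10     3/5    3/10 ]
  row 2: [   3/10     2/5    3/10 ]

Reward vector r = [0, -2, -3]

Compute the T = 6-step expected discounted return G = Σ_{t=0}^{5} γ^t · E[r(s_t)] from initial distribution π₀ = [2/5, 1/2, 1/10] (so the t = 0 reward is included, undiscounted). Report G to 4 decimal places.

t=0: π = [0.4000, 0.5000, 0.1000], E[r] = -1.3000, γ^t·E[r] = -1.300000, running G = -1.300000
t=1: π = [0.1200, 0.5000, 0.3800], E[r] = -2.1400, γ^t·E[r] = -1.498000, running G = -2.798000
t=2: π = [0.1760, 0.5000, 0.3240], E[r] = -1.9720, γ^t·E[r] = -0.966280, running G = -3.764280
t=3: π = [0.1648, 0.5000, 0.3352], E[r] = -2.0056, γ^t·E[r] = -0.687921, running G = -4.452201
t=4: π = [0.1670, 0.5000, 0.3330], E[r] = -1.9989, γ^t·E[r] = -0.479931, running G = -4.932132
t=5: π = [0.1666, 0.5000, 0.3334], E[r] = -2.0002, γ^t·E[r] = -0.336178, running G = -5.268310

G = -5.2683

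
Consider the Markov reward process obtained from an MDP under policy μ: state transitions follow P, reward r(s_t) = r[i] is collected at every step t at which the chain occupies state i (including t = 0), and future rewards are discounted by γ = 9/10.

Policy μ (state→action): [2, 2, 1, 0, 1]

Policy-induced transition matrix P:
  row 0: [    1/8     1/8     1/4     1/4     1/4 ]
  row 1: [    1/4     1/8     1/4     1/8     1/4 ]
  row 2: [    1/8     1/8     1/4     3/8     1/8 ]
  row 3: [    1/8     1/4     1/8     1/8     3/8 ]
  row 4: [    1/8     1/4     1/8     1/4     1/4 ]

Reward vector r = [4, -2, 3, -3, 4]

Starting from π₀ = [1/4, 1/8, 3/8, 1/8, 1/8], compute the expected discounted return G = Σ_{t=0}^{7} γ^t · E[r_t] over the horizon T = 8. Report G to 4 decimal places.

t=0: π = [0.2500, 0.1250, 0.3750, 0.1250, 0.1250], E[r] = 2.0000, γ^t·E[r] = 2.000000, running G = 2.000000
t=1: π = [0.1406, 0.1563, 0.2188, 0.2656, 0.2188], E[r] = 0.9844, γ^t·E[r] = 0.885938, running G = 2.885938
t=2: π = [0.1445, 0.1855, 0.1895, 0.2246, 0.2559], E[r] = 1.1250, γ^t·E[r] = 0.911250, running G = 3.797188
t=3: π = [0.1482, 0.1851, 0.1899, 0.2224, 0.2544], E[r] = 1.1428, γ^t·E[r] = 0.833117, running G = 4.630305
t=4: π = [0.1481, 0.1846, 0.1904, 0.2228, 0.2541], E[r] = 1.1423, γ^t·E[r] = 0.749485, running G = 5.379790
t=5: π = [0.1481, 0.1846, 0.1904, 0.2229, 0.2541], E[r] = 1.1418, γ^t·E[r] = 0.674246, running G = 6.054036
t=6: π = [0.1481, 0.1846, 0.1904, 0.2229, 0.2541], E[r] = 1.1419, γ^t·E[r] = 0.606840, running G = 6.660876
t=7: π = [0.1481, 0.1846, 0.1904, 0.2229, 0.2541], E[r] = 1.1419, γ^t·E[r] = 0.546158, running G = 7.207034

G = 7.2070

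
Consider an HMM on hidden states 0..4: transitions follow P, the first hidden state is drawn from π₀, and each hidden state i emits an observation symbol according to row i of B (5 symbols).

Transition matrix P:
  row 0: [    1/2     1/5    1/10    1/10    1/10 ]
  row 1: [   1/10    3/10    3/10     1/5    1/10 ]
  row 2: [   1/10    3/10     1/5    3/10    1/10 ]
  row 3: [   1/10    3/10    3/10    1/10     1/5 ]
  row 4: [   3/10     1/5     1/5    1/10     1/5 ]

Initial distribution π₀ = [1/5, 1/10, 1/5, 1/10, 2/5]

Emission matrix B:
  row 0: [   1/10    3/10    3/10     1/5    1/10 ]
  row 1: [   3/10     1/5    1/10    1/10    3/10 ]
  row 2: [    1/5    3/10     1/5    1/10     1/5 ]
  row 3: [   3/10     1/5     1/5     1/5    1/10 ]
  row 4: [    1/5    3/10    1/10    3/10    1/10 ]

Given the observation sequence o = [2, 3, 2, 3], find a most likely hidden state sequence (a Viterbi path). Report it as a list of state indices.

path = [0, 0, 0, 0]

t=0: δ = [6.000e-02, 1.000e-02, 4.000e-02, 2.000e-02, 4.000e-02]  (obs o_0=2)
t=1: δ = [6.000e-03, 1.200e-03, 8.000e-04, 2.400e-03, 2.400e-03]  ψ = [0, 0, 2, 2, 4]  (obs o_1=3)
t=2: δ = [9.000e-04, 1.200e-04, 1.440e-04, 1.200e-04, 6.000e-05]  ψ = [0, 0, 3, 0, 0]  (obs o_2=2)
t=3: δ = [9.000e-05, 1.800e-05, 9.000e-06, 1.800e-05, 2.700e-05]  ψ = [0, 0, 0, 0, 0]  (obs o_3=3)
backtrack: best end state = 0; path = [0, 0, 0, 0]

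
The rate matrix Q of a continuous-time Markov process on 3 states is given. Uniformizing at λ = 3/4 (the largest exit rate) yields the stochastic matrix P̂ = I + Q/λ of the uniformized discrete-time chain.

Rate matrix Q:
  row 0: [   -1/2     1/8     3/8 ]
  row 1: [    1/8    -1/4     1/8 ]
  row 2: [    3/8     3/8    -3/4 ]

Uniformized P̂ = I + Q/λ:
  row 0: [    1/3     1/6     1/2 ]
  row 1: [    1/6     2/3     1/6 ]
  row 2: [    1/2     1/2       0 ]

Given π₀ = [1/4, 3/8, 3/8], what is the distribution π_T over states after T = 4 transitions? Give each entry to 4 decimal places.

t=0: π = [0.2500, 0.3750, 0.3750]
t=1: π = [0.3333, 0.4792, 0.1875]
t=2: π = [0.2847, 0.4688, 0.2465]
t=3: π = [0.2963, 0.4832, 0.2205]
t=4: π = [0.2895, 0.4818, 0.2287]

π = [0.2895, 0.4818, 0.2287]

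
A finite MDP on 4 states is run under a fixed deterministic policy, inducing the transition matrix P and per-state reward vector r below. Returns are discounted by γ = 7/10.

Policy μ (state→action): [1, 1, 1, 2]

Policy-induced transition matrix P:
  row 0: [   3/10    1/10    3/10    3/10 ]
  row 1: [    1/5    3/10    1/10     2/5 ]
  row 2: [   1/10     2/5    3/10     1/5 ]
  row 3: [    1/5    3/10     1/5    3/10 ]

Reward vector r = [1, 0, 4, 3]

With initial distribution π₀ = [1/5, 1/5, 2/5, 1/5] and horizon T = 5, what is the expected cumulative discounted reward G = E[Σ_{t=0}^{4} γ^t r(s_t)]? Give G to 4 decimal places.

G = 5.8947

t=0: π = [0.2000, 0.2000, 0.4000, 0.2000], E[r] = 2.4000, γ^t·E[r] = 2.400000, running G = 2.400000
t=1: π = [0.1800, 0.3000, 0.2400, 0.2800], E[r] = 1.9800, γ^t·E[r] = 1.386000, running G = 3.786000
t=2: π = [0.1940, 0.2880, 0.2120, 0.3060], E[r] = 1.9600, γ^t·E[r] = 0.960400, running G = 4.746400
t=3: π = [0.1982, 0.2824, 0.2118, 0.3076], E[r] = 1.9682, γ^t·E[r] = 0.675093, running G = 5.421493
t=4: π = [0.1986, 0.2815, 0.2128, 0.3071], E[r] = 1.9709, γ^t·E[r] = 0.473203, running G = 5.894696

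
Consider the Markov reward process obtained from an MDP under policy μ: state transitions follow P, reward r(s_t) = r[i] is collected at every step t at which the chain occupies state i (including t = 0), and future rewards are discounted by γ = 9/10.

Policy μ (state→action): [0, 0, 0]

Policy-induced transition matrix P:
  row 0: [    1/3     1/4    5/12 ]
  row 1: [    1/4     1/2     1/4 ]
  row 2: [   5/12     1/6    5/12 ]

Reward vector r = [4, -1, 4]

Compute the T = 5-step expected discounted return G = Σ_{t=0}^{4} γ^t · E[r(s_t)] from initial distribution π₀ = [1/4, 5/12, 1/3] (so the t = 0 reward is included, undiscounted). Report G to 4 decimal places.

G = 9.5632

t=0: π = [0.2500, 0.4167, 0.3333], E[r] = 1.9167, γ^t·E[r] = 1.916667, running G = 1.916667
t=1: π = [0.3264, 0.3264, 0.3472], E[r] = 2.3681, γ^t·E[r] = 2.131250, running G = 4.047917
t=2: π = [0.3351, 0.3027, 0.3623], E[r] = 2.4867, γ^t·E[r] = 2.014219, running G = 6.062135
t=3: π = [0.3383, 0.2955, 0.3662], E[r] = 2.5226, γ^t·E[r] = 1.838988, running G = 7.901124
t=4: π = [0.3392, 0.2934, 0.3674], E[r] = 2.5332, γ^t·E[r] = 1.662064, running G = 9.563187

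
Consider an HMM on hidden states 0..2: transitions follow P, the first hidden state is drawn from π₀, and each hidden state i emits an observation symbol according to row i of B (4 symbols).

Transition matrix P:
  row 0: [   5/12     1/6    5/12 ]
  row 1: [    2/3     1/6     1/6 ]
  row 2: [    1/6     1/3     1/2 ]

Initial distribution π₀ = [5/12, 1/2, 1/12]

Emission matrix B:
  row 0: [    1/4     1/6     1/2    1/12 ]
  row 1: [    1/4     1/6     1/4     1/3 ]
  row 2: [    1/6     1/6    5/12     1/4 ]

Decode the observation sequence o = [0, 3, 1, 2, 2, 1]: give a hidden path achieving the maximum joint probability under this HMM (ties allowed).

t=0: δ = [1.042e-01, 1.250e-01, 1.389e-02]  (obs o_0=0)
t=1: δ = [6.944e-03, 6.944e-03, 1.085e-02]  ψ = [1, 1, 0]  (obs o_1=3)
t=2: δ = [7.716e-04, 6.028e-04, 9.042e-04]  ψ = [1, 2, 2]  (obs o_2=1)
t=3: δ = [2.009e-04, 7.535e-05, 1.884e-04]  ψ = [1, 2, 2]  (obs o_3=2)
t=4: δ = [4.186e-05, 1.570e-05, 3.925e-05]  ψ = [0, 2, 2]  (obs o_4=2)
t=5: δ = [2.907e-06, 2.180e-06, 3.270e-06]  ψ = [0, 2, 2]  (obs o_5=1)
backtrack: best end state = 2; path = [0, 2, 2, 2, 2, 2]

path = [0, 2, 2, 2, 2, 2]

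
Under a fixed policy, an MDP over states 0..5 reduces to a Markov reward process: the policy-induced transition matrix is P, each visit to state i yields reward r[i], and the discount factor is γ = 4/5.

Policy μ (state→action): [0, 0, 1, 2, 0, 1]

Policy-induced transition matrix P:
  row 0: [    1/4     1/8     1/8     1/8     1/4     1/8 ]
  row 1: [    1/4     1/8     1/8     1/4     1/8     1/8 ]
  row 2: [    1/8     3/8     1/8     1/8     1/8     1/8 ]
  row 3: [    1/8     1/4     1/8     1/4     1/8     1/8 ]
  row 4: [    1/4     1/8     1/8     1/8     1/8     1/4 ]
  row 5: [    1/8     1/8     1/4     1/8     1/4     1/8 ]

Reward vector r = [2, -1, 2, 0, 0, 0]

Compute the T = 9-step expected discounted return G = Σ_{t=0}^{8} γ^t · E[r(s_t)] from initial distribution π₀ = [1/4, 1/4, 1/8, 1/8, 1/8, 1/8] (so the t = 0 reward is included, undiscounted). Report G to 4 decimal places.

G = 2.1523

t=0: π = [0.2500, 0.2500, 0.1250, 0.1250, 0.1250, 0.1250], E[r] = 0.5000, γ^t·E[r] = 0.500000, running G = 0.500000
t=1: π = [0.2031, 0.1719, 0.1406, 0.1719, 0.1719, 0.1406], E[r] = 0.5156, γ^t·E[r] = 0.412500, running G = 0.912500
t=2: π = [0.1934, 0.1816, 0.1426, 0.1680, 0.1680, 0.1465], E[r] = 0.4902, γ^t·E[r] = 0.313750, running G = 1.226250
t=3: π = [0.1929, 0.1816, 0.1433, 0.1687, 0.1675, 0.1460], E[r] = 0.4907, γ^t·E[r] = 0.251250, running G = 1.477500
t=4: π = [0.1927, 0.1819, 0.1432, 0.1688, 0.1674, 0.1459], E[r] = 0.4901, γ^t·E[r] = 0.200738, running G = 1.678238
t=5: π = [0.1928, 0.1819, 0.1432, 0.1688, 0.1673, 0.1459], E[r] = 0.4901, γ^t·E[r] = 0.160589, running G = 1.838826
t=6: π = [0.1927, 0.1819, 0.1432, 0.1688, 0.1673, 0.1459], E[r] = 0.4901, γ^t·E[r] = 0.128468, running G = 1.967294
t=7: π = [0.1927, 0.1819, 0.1432, 0.1688, 0.1673, 0.1459], E[r] = 0.4901, γ^t·E[r] = 0.102774, running G = 2.070068
t=8: π = [0.1927, 0.1819, 0.1432, 0.1688, 0.1673, 0.1459], E[r] = 0.4901, γ^t·E[r] = 0.082219, running G = 2.152287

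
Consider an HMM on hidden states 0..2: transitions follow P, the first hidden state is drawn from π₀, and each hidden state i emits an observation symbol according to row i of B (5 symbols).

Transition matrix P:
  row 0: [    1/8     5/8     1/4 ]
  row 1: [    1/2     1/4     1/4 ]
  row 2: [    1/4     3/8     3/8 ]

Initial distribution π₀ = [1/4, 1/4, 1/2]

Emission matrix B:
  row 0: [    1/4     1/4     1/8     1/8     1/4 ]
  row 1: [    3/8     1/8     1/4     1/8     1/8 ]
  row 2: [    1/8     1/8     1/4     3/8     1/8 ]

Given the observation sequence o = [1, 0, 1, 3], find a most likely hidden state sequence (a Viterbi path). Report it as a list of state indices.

t=0: δ = [6.250e-02, 3.125e-02, 6.250e-02]  (obs o_0=1)
t=1: δ = [3.906e-03, 1.465e-02, 2.930e-03]  ψ = [1, 0, 2]  (obs o_1=0)
t=2: δ = [1.831e-03, 4.578e-04, 4.578e-04]  ψ = [1, 1, 1]  (obs o_2=1)
t=3: δ = [2.861e-05, 1.431e-04, 1.717e-04]  ψ = [0, 0, 0]  (obs o_3=3)
backtrack: best end state = 2; path = [0, 1, 0, 2]

path = [0, 1, 0, 2]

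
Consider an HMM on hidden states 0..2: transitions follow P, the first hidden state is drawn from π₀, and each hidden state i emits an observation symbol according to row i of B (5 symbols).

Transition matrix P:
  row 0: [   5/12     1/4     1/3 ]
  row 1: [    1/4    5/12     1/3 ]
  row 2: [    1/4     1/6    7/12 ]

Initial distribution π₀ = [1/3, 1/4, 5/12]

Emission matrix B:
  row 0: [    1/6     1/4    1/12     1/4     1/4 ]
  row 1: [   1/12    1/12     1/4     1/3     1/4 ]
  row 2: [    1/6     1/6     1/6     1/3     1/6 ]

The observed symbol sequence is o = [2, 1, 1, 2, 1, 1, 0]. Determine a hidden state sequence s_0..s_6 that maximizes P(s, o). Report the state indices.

path = [2, 2, 2, 2, 2, 2, 2]

t=0: δ = [2.778e-02, 6.250e-02, 6.944e-02]  (obs o_0=2)
t=1: δ = [4.340e-03, 2.170e-03, 6.752e-03]  ψ = [2, 1, 2]  (obs o_1=1)
t=2: δ = [4.521e-04, 9.377e-05, 6.564e-04]  ψ = [0, 2, 2]  (obs o_2=1)
t=3: δ = [1.570e-05, 2.826e-05, 6.382e-05]  ψ = [0, 0, 2]  (obs o_3=2)
t=4: δ = [3.989e-06, 9.811e-07, 6.204e-06]  ψ = [2, 1, 2]  (obs o_4=1)
t=5: δ = [4.155e-07, 8.617e-08, 6.032e-07]  ψ = [0, 2, 2]  (obs o_5=1)
t=6: δ = [2.885e-08, 8.656e-09, 5.864e-08]  ψ = [0, 0, 2]  (obs o_6=0)
backtrack: best end state = 2; path = [2, 2, 2, 2, 2, 2, 2]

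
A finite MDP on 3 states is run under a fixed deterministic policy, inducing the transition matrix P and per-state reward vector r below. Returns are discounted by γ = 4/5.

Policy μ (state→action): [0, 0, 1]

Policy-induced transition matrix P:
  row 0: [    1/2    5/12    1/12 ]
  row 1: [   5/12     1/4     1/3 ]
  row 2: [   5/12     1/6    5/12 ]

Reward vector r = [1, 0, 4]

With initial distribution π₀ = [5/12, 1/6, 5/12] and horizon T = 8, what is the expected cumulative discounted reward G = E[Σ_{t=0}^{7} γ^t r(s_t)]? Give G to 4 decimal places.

t=0: π = [0.4167, 0.1667, 0.4167], E[r] = 2.0833, γ^t·E[r] = 2.083333, running G = 2.083333
t=1: π = [0.4514, 0.2847, 0.2639], E[r] = 1.5069, γ^t·E[r] = 1.205556, running G = 3.288889
t=2: π = [0.4543, 0.3032, 0.2425], E[r] = 1.4242, γ^t·E[r] = 0.911481, running G = 4.200370
t=3: π = [0.4545, 0.3055, 0.2400], E[r] = 1.4144, γ^t·E[r] = 0.724173, running G = 4.924543
t=4: π = [0.4545, 0.3058, 0.2397], E[r] = 1.4133, γ^t·E[r] = 0.578905, running G = 5.503449
t=5: π = [0.4545, 0.3058, 0.2397], E[r] = 1.4132, γ^t·E[r] = 0.463089, running G = 5.966537
t=6: π = [0.4545, 0.3058, 0.2397], E[r] = 1.4132, γ^t·E[r] = 0.370468, running G = 6.337006
t=7: π = [0.4545, 0.3058, 0.2397], E[r] = 1.4132, γ^t·E[r] = 0.296374, running G = 6.633380

G = 6.6334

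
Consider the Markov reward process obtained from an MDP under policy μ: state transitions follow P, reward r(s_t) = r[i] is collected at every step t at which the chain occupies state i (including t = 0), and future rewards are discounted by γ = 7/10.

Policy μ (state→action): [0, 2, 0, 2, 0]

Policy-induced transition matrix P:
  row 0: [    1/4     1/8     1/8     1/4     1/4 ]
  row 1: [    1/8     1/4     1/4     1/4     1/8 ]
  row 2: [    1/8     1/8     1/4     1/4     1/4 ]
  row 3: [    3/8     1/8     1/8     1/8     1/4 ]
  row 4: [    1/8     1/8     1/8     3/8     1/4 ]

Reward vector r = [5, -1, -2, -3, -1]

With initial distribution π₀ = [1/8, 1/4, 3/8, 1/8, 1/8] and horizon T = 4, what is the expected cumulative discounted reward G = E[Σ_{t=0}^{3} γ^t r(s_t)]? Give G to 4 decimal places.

G = -1.6772

t=0: π = [0.1250, 0.2500, 0.3750, 0.1250, 0.1250], E[r] = -0.8750, γ^t·E[r] = -0.875000, running G = -0.875000
t=1: π = [0.1719, 0.1563, 0.2031, 0.2500, 0.2188], E[r] = -0.6719, γ^t·E[r] = -0.470313, running G = -1.345313
t=2: π = [0.2090, 0.1445, 0.1699, 0.2461, 0.2305], E[r] = -0.4082, γ^t·E[r] = -0.200020, running G = -1.545332
t=3: π = [0.2126, 0.1431, 0.1643, 0.2480, 0.2319], E[r] = -0.3845, γ^t·E[r] = -0.131891, running G = -1.677223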